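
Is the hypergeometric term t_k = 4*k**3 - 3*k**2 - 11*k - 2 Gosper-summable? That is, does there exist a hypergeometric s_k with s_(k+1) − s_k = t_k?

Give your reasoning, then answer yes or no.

Yes. s_k = k*(k**3 - 3*k**2 - 3*k + 3).

Step 1: r(k) = (4*k**3 + 9*k**2 - 5*k - 12)/(4*k**3 - 3*k**2 - 11*k - 2).
Gosper form: A/B · C(k+1)/C(k) with A=1, B=1, C=k**3 - 3*k**2/4 - 11*k/4 - 1/2.
f must satisfy (1)·f(k+1) − (1)·f(k) = k**3 - 3*k**2/4 - 11*k/4 - 1/2.
Bound: deg f ≤ 4.
Solving with deg f ≤ 4: f(k) = k*(k**3 - 3*k**2 - 3*k + 3)/4.
Certificate R = B(k−1)f/C = k*(k**3 - 3*k**2 - 3*k + 3)/(4*k**3 - 3*k**2 - 11*k - 2) gives s_k = k*(k**3 - 3*k**2 - 3*k + 3).
s_(k+1) − s_k = 4*k**3 - 3*k**2 - 11*k - 2 = t_k.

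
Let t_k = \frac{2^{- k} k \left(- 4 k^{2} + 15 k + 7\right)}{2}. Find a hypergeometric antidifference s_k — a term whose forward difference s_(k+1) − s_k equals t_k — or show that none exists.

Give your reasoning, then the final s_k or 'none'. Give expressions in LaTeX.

s_k = 2^{- k} k \left(4 k^{2} - 3 k - 1\right)

Compute t_(k+1)/t_k: get (k + 1)*(15*k - 4*(k + 1)**2 + 22)/(2*k*(-4*k**2 + 15*k + 7)).
Factor: A=1/2; B=1; C=k**3 - 15*k**2/4 - 7*k/4.
Solve (1/2)·f(k+1) − (1)·f(k) = k**3 - 15*k**2/4 - 7*k/4.
Degrees (0,0,3) ⇒ d ≤ 3.
A polynomial solution: f(k) = -k*(k - 1)*(4*k + 1)/2.
So s_k = (B(k−1)f/C)·t_k = (-2*(k - 1)*(4*k + 1)/(4*k**2 - 15*k - 7))·t_k = k*(4*k**2 - 3*k - 1)/2**k.
Check: Δs_k = k*(-4*k**2 + 15*k + 7)/(2*2**k). ✓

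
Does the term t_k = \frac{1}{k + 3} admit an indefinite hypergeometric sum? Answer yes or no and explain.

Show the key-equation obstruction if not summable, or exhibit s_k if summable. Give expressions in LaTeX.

No — t_k has no hypergeometric antidifference.

t_(k+1)/t_k = (k + 3)/(k + 4).
Normal form (A,B,C) = (k + 3, k + 4, 1).
Solve (k + 3)·f(k+1) − (k + 3)·f(k) = 1.
Degrees (1,1,0) ⇒ d ≤ 0.
Write f(k) = c0. Then LHS − RHS = -1, requiring -1 = 0: contradictory. No certificate.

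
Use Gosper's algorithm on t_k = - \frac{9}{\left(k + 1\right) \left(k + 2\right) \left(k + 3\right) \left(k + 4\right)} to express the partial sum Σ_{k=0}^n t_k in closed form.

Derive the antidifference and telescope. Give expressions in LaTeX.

S(n) = \frac{- n^{3} - 9 n^{2} - 26 n - 18}{2 \left(n^{3} + 9 n^{2} + 26 n + 24\right)}

Step 1: r(k) = (k + 1)/(k + 5).
Normal form (A,B,C) = (k + 1, k + 5, 1).
Need (k + 1)·f(k+1) − (k + 4)·f(k) = 1.
From deg A=1, deg B=1, deg C=0: d=3.
Solving with deg f ≤ 3: f(k) = k*(k**2 + 6*k + 11)/18.
R(k) = B(k−1)·f(k)/C(k) = k*(k + 4)*(k**2 + 6*k + 11)/18; s_k = R·t_k = k*(-k**2 - 6*k - 11)/(2*(k + 1)*(k + 2)*(k + 3)).
Δs = -9/(k**4 + 10*k**3 + 35*k**2 + 50*k + 24), as required.
Telescope: S(n) = s_(n+1) − s_(0) = (-n**3 - 9*n**2 - 26*n - 18)/(2*(n**3 + 9*n**2 + 26*n + 24)) − (0) = (-n**3 - 9*n**2 - 26*n - 18)/(2*(n**3 + 9*n**2 + 26*n + 24)).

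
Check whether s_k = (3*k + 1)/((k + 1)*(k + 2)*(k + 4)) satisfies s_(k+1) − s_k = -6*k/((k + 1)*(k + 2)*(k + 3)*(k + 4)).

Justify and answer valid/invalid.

s_(k+1) = (3*k + 4)/((k + 2)*(k + 3)*(k + 5))
s_(k+1) − s_k = (-6*k**2 - 21*k + 1)/(k**5 + 15*k**4 + 85*k**3 + 225*k**2 + 274*k + 120)
(s_(k+1) − s_k) − t_k = (9*k + 1)/(k**5 + 15*k**4 + 85*k**3 + 225*k**2 + 274*k + 120)

Invalid: residual (9*k + 1)/(k**5 + 15*k**4 + 85*k**3 + 225*k**2 + 274*k + 120) ≠ 0.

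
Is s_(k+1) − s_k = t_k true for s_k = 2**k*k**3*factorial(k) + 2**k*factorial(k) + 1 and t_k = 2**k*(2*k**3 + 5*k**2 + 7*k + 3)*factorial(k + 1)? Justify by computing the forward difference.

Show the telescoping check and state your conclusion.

s_(k+1) = 2**(k + 1)*(k + 1)**3*factorial(k + 1) + 2**(k + 1)*factorial(k + 1) + 1
s_(k+1) − s_k = 2**k*(2*k**3 + 5*k**2 + 7*k + 3)*factorial(k + 1)
(s_(k+1) − s_k) − t_k = 0

valid (s_(k+1) − s_k reduces to t_k)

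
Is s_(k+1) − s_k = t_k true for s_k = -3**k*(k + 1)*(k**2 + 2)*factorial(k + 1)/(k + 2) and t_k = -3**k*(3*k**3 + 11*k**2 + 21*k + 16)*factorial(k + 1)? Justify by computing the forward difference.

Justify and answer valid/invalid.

Invalid: residual 3**k*(k + 1)*(3*k**3 + 14*k**2 + 28*k + 30)*factorial(k + 1)/((k + 2)*(k + 3)) ≠ 0.

s_(k+1) = -3**(k + 1)*(k + 2)*(k**2 + 2*k + 3)*factorial(k + 2)/(k + 3)
s_(k+1) − s_k = -3**k*(3*k**5 + 23*k**4 + 77*k**3 + 145*k**2 + 148*k + 66)*factorial(k + 1)/((k + 2)*(k + 3))
(s_(k+1) − s_k) − t_k = 3**k*(k + 1)*(3*k**3 + 14*k**2 + 28*k + 30)*factorial(k + 1)/((k + 2)*(k + 3))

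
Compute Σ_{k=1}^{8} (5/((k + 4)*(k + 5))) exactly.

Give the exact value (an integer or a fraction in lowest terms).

Ratio r(k) = (k + 4)/(k + 6).
A = k + 4, B = k + 6, C = 1.
Solve (k + 4)·f(k+1) − (k + 5)·f(k) = 1.
d = 1 from the (1,1,0) case.
Solving with deg f ≤ 1: f(k) = k/4.
Then R = B(k−1)f/C = k*(k + 5)/4, so s_k = R(k)·t_k = 5*k/(4*(k + 4)).
s_(k+1) − s_k = 5/(k**2 + 9*k + 20) = t_k.
Σ_(k=1)^(8) t_k = s_(9) − s_(1) = 45/52 − (1/4) = 8/13.

Σ = 8/13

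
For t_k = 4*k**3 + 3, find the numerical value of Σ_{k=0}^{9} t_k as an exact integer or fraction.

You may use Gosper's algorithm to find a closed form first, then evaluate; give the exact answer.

Σ = 8130

The ratio is (4*(k + 1)**3 + 3)/(4*k**3 + 3).
So A=1 and B=1, with C=k**3 + 3/4.
Set up (1)·f(k+1) − (1)·f(k) − (k**3 + 3/4) = 0.
deg f ≤ 4 (via 0,0,3).
Solving with deg f ≤ 4: f(k) = k*(k**3 - 2*k**2 + k + 3)/4.
So s_k = (B(k−1)f/C)·t_k = (k*(k**3 - 2*k**2 + k + 3)/(4*k**3 + 3))·t_k = k*(k**3 - 2*k**2 + k + 3).
Check: Δs_k = 4*k**3 + 3. ✓
Σ_(k=0)^(9) t_k = s_(10) − s_(0) = 8130 − (0) = 8130.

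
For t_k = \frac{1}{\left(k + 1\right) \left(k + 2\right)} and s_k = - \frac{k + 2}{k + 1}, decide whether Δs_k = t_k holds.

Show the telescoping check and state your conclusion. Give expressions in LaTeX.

valid; difference matches t_k

s_(k+1) = (-k - 3)/(k + 2)
s_(k+1) − s_k = 1/(k**2 + 3*k + 2)
(s_(k+1) − s_k) − t_k = 0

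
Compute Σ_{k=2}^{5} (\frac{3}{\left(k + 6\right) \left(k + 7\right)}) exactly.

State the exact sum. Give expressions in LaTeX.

Compute t_(k+1)/t_k: get (k + 6)/(k + 8).
Take A(k)=k + 6, B(k)=k + 8, C(k)=1.
f must satisfy (k + 6)·f(k+1) − (k + 7)·f(k) = 1.
Degrees (1,1,0) ⇒ d ≤ 1.
Match coefficients ⇒ f(k) = k/6.
Get s_k = R·t_k = k/(2*(k + 6)) with R(k) = B(k−1)f(k)/C(k) = k*(k + 7)/6.
Δs = 3/(k**2 + 13*k + 42), as required.
Sum = s_(6) − s_(2); s_(6) = 1/4, s_(2) = 1/8 ⇒ 1/8.

Σ = 1/8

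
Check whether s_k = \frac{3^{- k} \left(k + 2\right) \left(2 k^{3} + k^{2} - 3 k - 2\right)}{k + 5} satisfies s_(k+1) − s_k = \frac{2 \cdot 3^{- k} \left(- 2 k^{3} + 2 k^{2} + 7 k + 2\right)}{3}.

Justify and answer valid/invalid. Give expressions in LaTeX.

s_(k+1) = (2*k**4 + 13*k**3 + 26*k**2 + 13*k - 6)/(3*3**k*(k + 6))
s_(k+1) − s_k = (-4*k**5 - 28*k**4 + 4*k**3 + 185*k**2 + 215*k + 42)/(3*3**k*(k**2 + 11*k + 30))
(s_(k+1) − s_k) − t_k = (4*k**4 + 22*k**3 - 31*k**2 - 83*k - 26)/(3**k*(k**2 + 11*k + 30))

Invalid: residual \frac{3^{- k} \left(4 k^{4} + 22 k^{3} - 31 k^{2} - 83 k - 26\right)}{k^{2} + 11 k + 30} ≠ 0.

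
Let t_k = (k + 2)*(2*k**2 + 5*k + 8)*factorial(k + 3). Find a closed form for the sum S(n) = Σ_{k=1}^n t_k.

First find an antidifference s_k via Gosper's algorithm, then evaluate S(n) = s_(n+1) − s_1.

S(n) = 2*n**2*factorial(n + 4) + 3*n*factorial(n + 4) + 5*factorial(n + 4) - 120

r(k) = (k + 3)*(k + 4)*(5*k + 2*(k + 1)**2 + 13)/((k + 2)*(2*k**2 + 5*k + 8)) after simplifying.
A = k + 4, B = 1, C = k**3 + 9*k**2/2 + 9*k + 8.
Need (k + 4)·f(k+1) − (1)·f(k) = k**3 + 9*k**2/2 + 9*k + 8.
Bound: deg f ≤ 2.
Solving with deg f ≤ 2: f(k) = (2*k**2 - k + 4)/2.
Then R = B(k−1)f/C = (2*k**2 - k + 4)/((k + 2)*(2*k**2 + 5*k + 8)), so s_k = R(k)·t_k = (2*k**2 - k + 4)*factorial(k + 3).
s_(k+1) − s_k = (k + 2)*(2*k**2 + 5*k + 8)*factorial(k + 3) = t_k.
Evaluate: s_(n+1) = (2*n**2 + 3*n + 5)*factorial(n + 4); subtract s_(1) = 120 ⇒ S(n) = 2*n**2*factorial(n + 4) + 3*n*factorial(n + 4) + 5*factorial(n + 4) - 120.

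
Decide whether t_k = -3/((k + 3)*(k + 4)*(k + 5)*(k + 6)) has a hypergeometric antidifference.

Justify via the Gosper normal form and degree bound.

Compute t_(k+1)/t_k: get (k + 3)/(k + 7).
Gosper form: A/B · C(k+1)/C(k) with A=k + 3, B=k + 7, C=1.
Need (k + 3)·f(k+1) − (k + 6)·f(k) = 1.
Degrees (1,1,0) ⇒ d ≤ 3.
Solving with deg f ≤ 3: f(k) = k*(k**2 + 12*k + 47)/180.
Get s_k = R·t_k = k*(-k**2 - 12*k - 47)/(60*(k + 3)*(k + 4)*(k + 5)) with R(k) = B(k−1)f(k)/C(k) = k*(k + 6)*(k**2 + 12*k + 47)/180.
Δs = -3/(k**4 + 18*k**3 + 119*k**2 + 342*k + 360), as required.

Yes. s_k = k*(-k**2 - 12*k - 47)/(60*(k + 3)*(k + 4)*(k + 5)).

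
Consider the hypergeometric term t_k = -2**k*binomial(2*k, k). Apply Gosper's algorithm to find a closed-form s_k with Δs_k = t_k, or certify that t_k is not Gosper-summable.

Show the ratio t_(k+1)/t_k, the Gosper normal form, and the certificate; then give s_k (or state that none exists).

none — t_k is not Gosper-summable

Compute t_(k+1)/t_k: get 4*(2*k + 1)/(k + 1).
Take A(k)=8*k + 4, B(k)=k + 1, C(k)=1.
f must satisfy (8*k + 4)·f(k+1) − (k)·f(k) = 1.
d = -1 from the (1,1,0) case.
Bound -1 < 0, so the key equation has no polynomial solution.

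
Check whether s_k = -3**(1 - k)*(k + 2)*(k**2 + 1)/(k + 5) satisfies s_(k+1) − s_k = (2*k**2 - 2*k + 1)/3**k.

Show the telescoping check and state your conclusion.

Invalid: residual 3*(-2*k**3 - 11*k**2 + 9*k - 8)/(3**k*(k**2 + 11*k + 30)) ≠ 0.

s_(k+1) = -(k + 3)*((k + 1)**2 + 1)/(3**k*(k + 6))
s_(k+1) − s_k = 2*(k**4 + 7*k**3 + 3*k**2 - 11*k + 3)/(3**k*(k**2 + 11*k + 30))
(s_(k+1) − s_k) − t_k = 3*(-2*k**3 - 11*k**2 + 9*k - 8)/(3**k*(k**2 + 11*k + 30))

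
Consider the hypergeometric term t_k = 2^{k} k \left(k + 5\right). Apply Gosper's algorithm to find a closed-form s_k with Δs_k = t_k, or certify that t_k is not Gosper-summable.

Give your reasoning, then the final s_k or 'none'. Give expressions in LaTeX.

t_(k+1)/t_k = 2*(k + 1)*(k + 6)/(k*(k + 5)).
Gosper form: A/B · C(k+1)/C(k) with A=2, B=1, C=k**2 + 5*k.
Key eq: (2)·f(k+1) = (1)·f(k) + (k**2 + 5*k).
d = 2 from the (0,0,2) case.
A polynomial solution: f(k) = k**2 + k - 4.
Get s_k = R·t_k = 2**k*(k**2 + k - 4) with R(k) = B(k−1)f(k)/C(k) = (k**2 + k - 4)/(k*(k + 5)).
Check: Δs_k = 2**k*k*(k + 5). ✓

s_k = 2^{k} \left(k^{2} + k - 4\right)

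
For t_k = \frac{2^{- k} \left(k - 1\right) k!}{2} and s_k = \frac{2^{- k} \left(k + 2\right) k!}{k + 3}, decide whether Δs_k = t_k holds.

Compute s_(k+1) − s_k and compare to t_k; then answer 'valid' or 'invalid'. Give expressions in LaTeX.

Invalid: residual - \frac{2^{- k} \left(k^{2} + 2 k - 5\right) k!}{2 \left(k + 3\right) \left(k + 4\right)} ≠ 0.

s_(k+1) = (k + 3)*factorial(k + 1)/(2*2**k*(k + 4))
s_(k+1) − s_k = (k**3 + 5*k**2 + 3*k - 7)*factorial(k)/(2*2**k*(k + 3)*(k + 4))
(s_(k+1) − s_k) − t_k = -(k**2 + 2*k - 5)*factorial(k)/(2*2**k*(k + 3)*(k + 4))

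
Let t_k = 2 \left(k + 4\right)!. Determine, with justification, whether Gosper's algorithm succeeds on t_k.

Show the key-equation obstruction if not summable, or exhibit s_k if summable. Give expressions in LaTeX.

No; the degree bound rules out any f.

Ratio r(k) = k + 5.
Normal form (A,B,C) = (k + 5, 1, 1).
f must satisfy (k + 5)·f(k+1) − (1)·f(k) = 1.
d = -1 from the (1,0,0) case.
Negative degree bound (-1): no f exists, t_k not Gosper-summable.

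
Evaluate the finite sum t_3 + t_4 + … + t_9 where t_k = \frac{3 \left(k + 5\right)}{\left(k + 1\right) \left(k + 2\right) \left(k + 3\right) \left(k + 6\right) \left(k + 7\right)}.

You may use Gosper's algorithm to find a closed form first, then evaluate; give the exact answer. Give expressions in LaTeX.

The ratio is (k + 1)*(k + 6)**2/((k + 4)*(k + 5)*(k + 8)).
So A=k + 1 and B=k + 8, with C=k**3 + 14*k**2 + 65*k + 100.
Solve (k + 1)·f(k+1) − (k + 7)·f(k) = k**3 + 14*k**2 + 65*k + 100.
Bound: deg f ≤ 6.
Match coefficients ⇒ f(k) = k*(k + 3)*(k + 4)**2*(k + 5)**2/36.
So s_k = (B(k−1)f/C)·t_k = (k*(k + 3)*(k + 4)*(k + 7)/36)·t_k = k*(k**2 + 9*k + 20)/(12*(k**3 + 9*k**2 + 20*k + 12)).
Verify: 3*(k + 5)/(k**5 + 19*k**4 + 131*k**3 + 401*k**2 + 540*k + 252) matches t_k.
Σ_(k=3)^(9) t_k = s_(10) − s_(3) = 175/2112 − (7/90) = 161/31680.

Σ = 161/31680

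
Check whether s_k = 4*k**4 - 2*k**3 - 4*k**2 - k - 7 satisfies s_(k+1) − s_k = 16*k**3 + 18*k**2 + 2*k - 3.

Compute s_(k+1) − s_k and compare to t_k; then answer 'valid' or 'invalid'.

s_(k+1) = 4*k**4 + 14*k**3 + 14*k**2 + k - 10
s_(k+1) − s_k = 16*k**3 + 18*k**2 + 2*k - 3
(s_(k+1) − s_k) − t_k = 0

valid; difference matches t_k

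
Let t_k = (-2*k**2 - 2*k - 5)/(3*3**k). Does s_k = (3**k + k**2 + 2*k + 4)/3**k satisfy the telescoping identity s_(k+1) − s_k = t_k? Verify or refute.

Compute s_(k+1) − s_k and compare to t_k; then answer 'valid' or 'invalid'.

Valid: the claim telescopes to t_k.

s_(k+1) = (3*3**k + k**2 + 4*k + 7)/(3*3**k)
s_(k+1) − s_k = (-2*k**2 - 2*k - 5)/(3*3**k)
(s_(k+1) − s_k) − t_k = 0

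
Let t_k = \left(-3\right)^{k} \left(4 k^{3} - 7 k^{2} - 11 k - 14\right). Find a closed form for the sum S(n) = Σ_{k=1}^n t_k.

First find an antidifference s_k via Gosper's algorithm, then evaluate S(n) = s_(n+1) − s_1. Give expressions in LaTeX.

The ratio is 3*(-4*k**3 - 5*k**2 + 13*k + 28)/(4*k**3 - 7*k**2 - 11*k - 14).
Take A(k)=-3, B(k)=1, C(k)=k**3 - 7*k**2/4 - 11*k/4 - 7/2.
Key eq: (-3)·f(k+1) = (1)·f(k) + (k**3 - 7*k**2/4 - 11*k/4 - 7/2).
Degrees (0,0,3) ⇒ d ≤ 3.
Match coefficients ⇒ f(k) = -(k**3 - 4*k**2 + k - 2)/4.
R(k) = B(k−1)·f(k)/C(k) = -(k**3 - 4*k**2 + k - 2)/(4*k**3 - 7*k**2 - 11*k - 14); s_k = R·t_k = (-3)**k*(-k**3 + 4*k**2 - k + 2).
s_(k+1) − s_k = (-3)**k*(4*k**3 - 7*k**2 - 11*k - 14) = t_k.
Evaluate: s_(n+1) = (-3)**(n + 1)*(-n**3 + n**2 + 4*n + 4); subtract s_(1) = -12 ⇒ S(n) = 3*(-3)**n*n**3 - 3*(-3)**n*n**2 - 12*(-3)**n*n - 12*(-3)**n + 12.

S(n) = 3 \left(-3\right)^{n} n^{3} - 3 \left(-3\right)^{n} n^{2} - 12 \left(-3\right)^{n} n - 12 \left(-3\right)^{n} + 12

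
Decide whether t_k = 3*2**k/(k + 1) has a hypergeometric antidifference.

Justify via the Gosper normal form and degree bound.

No; the degree bound rules out any f.

Ratio r(k) = 2*(k + 1)/(k + 2).
Gosper form: A/B · C(k+1)/C(k) with A=2*k + 2, B=k + 2, C=1.
f must satisfy (2*k + 2)·f(k+1) − (k + 1)·f(k) = 1.
From deg A=1, deg B=1, deg C=0: d=-1.
Negative degree bound (-1): no f exists, t_k not Gosper-summable.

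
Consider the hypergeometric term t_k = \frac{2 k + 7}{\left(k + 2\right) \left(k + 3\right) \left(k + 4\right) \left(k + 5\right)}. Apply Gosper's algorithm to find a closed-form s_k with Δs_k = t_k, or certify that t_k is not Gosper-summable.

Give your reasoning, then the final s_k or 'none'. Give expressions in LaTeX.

s_k = \frac{k \left(k + 6\right)}{8 \left(k^{2} + 6 k + 8\right)}

t_(k+1)/t_k = (k + 2)*(2*k + 9)/((k + 6)*(2*k + 7)).
So A=k + 2 and B=k + 6, with C=k + 7/2.
f must satisfy (k + 2)·f(k+1) − (k + 5)·f(k) = k + 7/2.
d = 3 from the (1,1,1) case.
Solving with deg f ≤ 3: f(k) = k*(k + 3)*(k + 6)/16.
So s_k = (B(k−1)f/C)·t_k = (k*(k + 3)*(k + 5)*(k + 6)/(8*(2*k + 7)))·t_k = k*(k + 6)/(8*(k**2 + 6*k + 8)).
Δs = (2*k + 7)/(k**4 + 14*k**3 + 71*k**2 + 154*k + 120), as required.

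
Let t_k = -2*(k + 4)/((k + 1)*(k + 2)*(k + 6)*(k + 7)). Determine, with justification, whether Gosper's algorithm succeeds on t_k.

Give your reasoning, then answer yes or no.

Ratio r(k) = (k + 1)*(k + 5)*(k + 6)/((k + 3)*(k + 4)*(k + 8)).
Gosper form: A/B · C(k+1)/C(k) with A=k + 1, B=k + 8, C=k**4 + 16*k**3 + 95*k**2 + 248*k + 240.
Set up (k + 1)·f(k+1) − (k + 7)·f(k) − (k**4 + 16*k**3 + 95*k**2 + 248*k + 240) = 0.
d = 6 from the (1,1,4) case.
Solving with deg f ≤ 6: f(k) = k*(k + 2)*(k + 3)*(k + 4)*(k + 5)*(k + 7)/12.
Certificate R = B(k−1)f/C = k*(k + 2)*(k + 7)**2/(12*(k + 4)) gives s_k = k*(-k - 7)/(6*(k**2 + 7*k + 6)).
s_(k+1) − s_k = 2*(-k - 4)/(k**4 + 16*k**3 + 83*k**2 + 152*k + 84) = t_k.

Yes. s_k = k*(-k - 7)/(6*(k**2 + 7*k + 6)).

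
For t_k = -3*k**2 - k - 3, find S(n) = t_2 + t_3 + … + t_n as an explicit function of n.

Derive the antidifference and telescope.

r(k) = (k + 3*(k + 1)**2 + 4)/(3*k**2 + k + 3) after simplifying.
Factor: A=1; B=1; C=k**2 + k/3 + 1.
Set up (1)·f(k+1) − (1)·f(k) − (k**2 + k/3 + 1) = 0.
Degrees (0,0,2) ⇒ d ≤ 3.
Coefficient equations give f(k) = k*(k**2 - k + 3)/3.
Then R = B(k−1)f/C = k*(k**2 - k + 3)/(3*k**2 + k + 3), so s_k = R(k)·t_k = k*(-k**2 + k - 3).
Check: Δs_k = -3*k**2 - k - 3. ✓
Telescope: S(n) = s_(n+1) − s_(2) = -n**3 - 2*n**2 - 4*n - 3 − (-10) = -n**3 - 2*n**2 - 4*n + 7.

S(n) = -n**3 - 2*n**2 - 4*n + 7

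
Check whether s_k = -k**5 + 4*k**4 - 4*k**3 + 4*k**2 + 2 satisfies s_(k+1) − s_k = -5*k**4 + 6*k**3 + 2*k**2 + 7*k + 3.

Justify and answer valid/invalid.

s_(k+1) = -k**5 - k**4 + 2*k**3 + 6*k**2 + 7*k + 5
s_(k+1) − s_k = -5*k**4 + 6*k**3 + 2*k**2 + 7*k + 3
(s_(k+1) − s_k) − t_k = 0

valid; difference matches t_k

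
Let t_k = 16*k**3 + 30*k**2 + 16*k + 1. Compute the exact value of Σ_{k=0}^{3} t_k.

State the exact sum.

t_(k+1)/t_k = (16*k**3 + 78*k**2 + 124*k + 63)/(16*k**3 + 30*k**2 + 16*k + 1).
A = 1, B = 1, C = k**3 + 15*k**2/8 + k + 1/16.
Solve (1)·f(k+1) − (1)·f(k) = k**3 + 15*k**2/8 + k + 1/16.
Bound: deg f ≤ 4.
Coefficient equations give f(k) = k*(4*k**3 + 2*k**2 - 3*k - 2)/16.
Then R = B(k−1)f/C = k*(4*k**3 + 2*k**2 - 3*k - 2)/(16*k**3 + 30*k**2 + 16*k + 1), so s_k = R(k)·t_k = k*(4*k**3 + 2*k**2 - 3*k - 2).
s_(k+1) − s_k = 16*k**3 + 30*k**2 + 16*k + 1 = t_k.
Σ_(k=0)^(3) t_k = s_(4) − s_(0) = 1096 − (0) = 1096.

Σ = 1096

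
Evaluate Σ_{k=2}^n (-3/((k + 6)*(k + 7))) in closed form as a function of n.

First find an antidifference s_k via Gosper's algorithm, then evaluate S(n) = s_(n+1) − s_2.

S(n) = 3*(1 - n)/(8*(n + 7))

The ratio is (k + 6)/(k + 8).
A = k + 6, B = k + 8, C = 1.
Set up (k + 6)·f(k+1) − (k + 7)·f(k) − (1) = 0.
d = 1 from the (1,1,0) case.
Coefficient equations give f(k) = k/6.
R(k) = B(k−1)·f(k)/C(k) = k*(k + 7)/6; s_k = R·t_k = -k/(2*k + 12).
Check: Δs_k = -3/(k**2 + 13*k + 42). ✓
Evaluate: s_(n+1) = (-n - 1)/(2*(n + 7)); subtract s_(2) = -1/8 ⇒ S(n) = 3*(1 - n)/(8*(n + 7)).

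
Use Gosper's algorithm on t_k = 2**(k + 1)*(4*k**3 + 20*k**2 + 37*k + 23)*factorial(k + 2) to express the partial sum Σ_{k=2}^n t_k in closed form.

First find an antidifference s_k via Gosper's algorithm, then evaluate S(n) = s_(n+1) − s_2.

r(k) = 2*(4*k**4 + 44*k**3 + 185*k**2 + 351*k + 252)/(4*k**3 + 20*k**2 + 37*k + 23) after simplifying.
Factor: A=2*k + 6; B=1; C=k**3 + 5*k**2 + 37*k/4 + 23/4.
Solve (2*k + 6)·f(k+1) − (1)·f(k) = k**3 + 5*k**2 + 37*k/4 + 23/4.
From deg A=1, deg B=0, deg C=3: d=2.
A polynomial solution: f(k) = (2*k**2 + k + 1)/4.
R(k) = B(k−1)·f(k)/C(k) = (2*k**2 + k + 1)/(4*k**3 + 20*k**2 + 37*k + 23); s_k = R·t_k = 2**(k + 1)*(2*k**2 + k + 1)*factorial(k + 2).
s_(k+1) − s_k = 2**(k + 1)*(4*k**3 + 20*k**2 + 37*k + 23)*factorial(k + 2) = t_k.
Evaluate: s_(n+1) = 2**(n + 2)*(2*n**2 + 5*n + 4)*factorial(n + 3); subtract s_(2) = 2112 ⇒ S(n) = 8*2**n*n**2*factorial(n + 3) + 20*2**n*n*factorial(n + 3) + 16*2**n*factorial(n + 3) - 2112.

S(n) = 8*2**n*n**2*factorial(n + 3) + 20*2**n*n*factorial(n + 3) + 16*2**n*factorial(n + 3) - 2112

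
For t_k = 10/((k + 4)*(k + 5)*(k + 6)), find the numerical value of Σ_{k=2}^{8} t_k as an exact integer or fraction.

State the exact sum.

Ratio r(k) = (k + 4)/(k + 7).
Factor: A=k + 4; B=k + 7; C=1.
f must satisfy (k + 4)·f(k+1) − (k + 6)·f(k) = 1.
From deg A=1, deg B=1, deg C=0: d=2.
A polynomial solution: f(k) = k*(k + 9)/40.
Then R = B(k−1)f/C = k*(k + 6)*(k + 9)/40, so s_k = R(k)·t_k = k*(k + 9)/(4*(k + 4)*(k + 5)).
Check: Δs_k = 10/(k**3 + 15*k**2 + 74*k + 120). ✓
Evaluate s at k=9 and k=2: 81/364 and 11/84; difference 25/273.

Σ = 25/273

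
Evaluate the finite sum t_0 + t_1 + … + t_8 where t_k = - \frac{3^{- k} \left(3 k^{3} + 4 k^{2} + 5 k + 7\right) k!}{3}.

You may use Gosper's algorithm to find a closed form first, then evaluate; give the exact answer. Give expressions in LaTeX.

Σ = -138880/27

r(k) = (3*k**4 + 16*k**3 + 35*k**2 + 41*k + 19)/(3*(3*k**3 + 4*k**2 + 5*k + 7)) after simplifying.
So A=k/3 + 1/3 and B=1, with C=k**3 + 4*k**2/3 + 5*k/3 + 7/3.
Key eq: (k/3 + 1/3)·f(k+1) = (1)·f(k) + (k**3 + 4*k**2/3 + 5*k/3 + 7/3).
Bound: deg f ≤ 2.
Coefficient equations give f(k) = k*(3*k + 4).
Get s_k = R·t_k = -k*(3*k + 4)*factorial(k)/3**k with R(k) = B(k−1)f(k)/C(k) = 3*k*(3*k + 4)/(3*k**3 + 4*k**2 + 5*k + 7).
Check: Δs_k = -(3*k**3 + 4*k**2 + 5*k + 7)*factorial(k)/(3*3**k). ✓
Telescoping: Σ = s_(9) − s_(0) = -138880/27 − (0) = -138880/27.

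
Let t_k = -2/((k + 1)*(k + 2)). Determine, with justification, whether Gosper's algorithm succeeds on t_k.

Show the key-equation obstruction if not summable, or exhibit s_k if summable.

Yes. s_k = -2*k/(k + 1).

Step 1: r(k) = (k + 1)/(k + 3).
Normal form (A,B,C) = (k + 1, k + 3, 1).
f must satisfy (k + 1)·f(k+1) − (k + 2)·f(k) = 1.
deg f ≤ 1 (via 1,1,0).
Solve for f: f(k) = k (degree 1 ≤ 1).
Then R = B(k−1)f/C = k*(k + 2), so s_k = R(k)·t_k = -2*k/(k + 1).
Verify: -2/(k**2 + 3*k + 2) matches t_k.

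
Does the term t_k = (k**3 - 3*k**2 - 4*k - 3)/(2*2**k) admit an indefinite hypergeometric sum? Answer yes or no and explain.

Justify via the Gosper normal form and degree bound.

Yes. s_k = (-k**3 + k + 3)/2**k.

Compute t_(k+1)/t_k: get (k**3 - 7*k - 9)/(2*(k**3 - 3*k**2 - 4*k - 3)).
Factor: A=1/2; B=1; C=k**3 - 3*k**2 - 4*k - 3.
Solve (1/2)·f(k+1) − (1)·f(k) = k**3 - 3*k**2 - 4*k - 3.
From deg A=0, deg B=0, deg C=3: d=3.
A polynomial solution: f(k) = -2*(k**3 - k - 3).
Get s_k = R·t_k = (-k**3 + k + 3)/2**k with R(k) = B(k−1)f(k)/C(k) = -2*(k**3 - k - 3)/(k**3 - 3*k**2 - 4*k - 3).
Δs = (2*k**3 - k - (k + 1)**3 - 2)/(2*2**k), as required.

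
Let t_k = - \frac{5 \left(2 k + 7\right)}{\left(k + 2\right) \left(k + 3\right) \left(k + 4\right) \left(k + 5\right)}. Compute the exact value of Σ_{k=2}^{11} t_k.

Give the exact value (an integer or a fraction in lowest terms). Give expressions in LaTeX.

The ratio is (k + 2)*(2*k + 9)/((k + 6)*(2*k + 7)).
Normal form (A,B,C) = (k + 2, k + 6, k + 7/2).
Set up (k + 2)·f(k+1) − (k + 5)·f(k) − (k + 7/2) = 0.
deg f ≤ 3 (via 1,1,1).
Solving with deg f ≤ 3: f(k) = k*(k + 3)*(k + 6)/16.
Get s_k = R·t_k = 5*k*(-k - 6)/(8*(k**2 + 6*k + 8)) with R(k) = B(k−1)f(k)/C(k) = k*(k + 3)*(k + 5)*(k + 6)/(8*(2*k + 7)).
Δs = 5*(-2*k - 7)/(k**4 + 14*k**3 + 71*k**2 + 154*k + 120), as required.
Σ_(k=2)^(11) t_k = s_(12) − s_(2) = -135/224 − (-5/12) = -125/672.

Σ = -125/672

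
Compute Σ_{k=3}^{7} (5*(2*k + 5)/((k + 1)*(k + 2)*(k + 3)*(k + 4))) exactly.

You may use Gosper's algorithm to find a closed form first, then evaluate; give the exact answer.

Σ = 125/792

The ratio is (k + 1)*(2*k + 7)/((k + 5)*(2*k + 5)).
Gosper form: A/B · C(k+1)/C(k) with A=k + 1, B=k + 5, C=k + 5/2.
Key eq: (k + 1)·f(k+1) = (k + 4)·f(k) + (k + 5/2).
deg f ≤ 3 (via 1,1,1).
Solve for f: f(k) = k*(k + 2)*(k + 4)/6 (degree 3 ≤ 3).
R(k) = B(k−1)·f(k)/C(k) = k*(k + 2)*(k + 4)**2/(3*(2*k + 5)); s_k = R·t_k = 5*k*(k + 4)/(3*(k**2 + 4*k + 3)).
Verify: 5*(2*k + 5)/(k**4 + 10*k**3 + 35*k**2 + 50*k + 24) matches t_k.
Telescoping: Σ = s_(8) − s_(3) = 160/99 − (35/24) = 125/792.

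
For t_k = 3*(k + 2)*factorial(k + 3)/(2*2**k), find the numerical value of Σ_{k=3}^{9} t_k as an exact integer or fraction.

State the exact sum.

Step 1: r(k) = (k + 3)*(k + 4)/(2*(k + 2)).
Factor: A=k/2 + 2; B=1; C=k + 2.
f must satisfy (k/2 + 2)·f(k+1) − (1)·f(k) = k + 2.
deg f ≤ 0 (via 1,0,1).
Solve for f: f(k) = 2 (degree 0 ≤ 0).
Certificate R = B(k−1)f/C = 2/(k + 2) gives s_k = 3*factorial(k + 3)/2**k.
Check: Δs_k = 3*(k + 2)*factorial(k + 3)/(2*2**k). ✓
Σ_(k=3)^(9) t_k = s_(10) − s_(3) = 18243225 − (270) = 18242955.

Σ = 18242955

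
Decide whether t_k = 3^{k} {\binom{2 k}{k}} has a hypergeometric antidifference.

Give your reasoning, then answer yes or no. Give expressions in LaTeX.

No. Not Gosper-summable.

Step 1: r(k) = 6*(2*k + 1)/(k + 1).
Factor: A=12*k + 6; B=k + 1; C=1.
Key eq: (12*k + 6)·f(k+1) = (k)·f(k) + (1).
Bound: deg f ≤ -1.
Negative degree bound (-1): no f exists, t_k not Gosper-summable.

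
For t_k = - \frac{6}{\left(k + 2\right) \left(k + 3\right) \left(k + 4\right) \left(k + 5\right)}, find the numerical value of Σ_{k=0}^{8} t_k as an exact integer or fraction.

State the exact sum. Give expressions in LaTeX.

Σ = -47/572

Ratio r(k) = (k + 2)/(k + 6).
Take A(k)=k + 2, B(k)=k + 6, C(k)=1.
Set up (k + 2)·f(k+1) − (k + 5)·f(k) − (1) = 0.
Degrees (1,1,0) ⇒ d ≤ 3.
Solving with deg f ≤ 3: f(k) = k*(k**2 + 9*k + 26)/72.
So s_k = (B(k−1)f/C)·t_k = (k*(k + 5)*(k**2 + 9*k + 26)/72)·t_k = k*(-k**2 - 9*k - 26)/(12*(k + 2)*(k + 3)*(k + 4)).
Check: Δs_k = -6/(k**4 + 14*k**3 + 71*k**2 + 154*k + 120). ✓
Σ_(k=0)^(8) t_k = s_(9) − s_(0) = -47/572 − (0) = -47/572.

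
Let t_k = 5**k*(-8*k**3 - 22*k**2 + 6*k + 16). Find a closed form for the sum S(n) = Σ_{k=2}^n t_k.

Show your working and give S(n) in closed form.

The ratio is 5*(4*k**3 + 23*k**2 + 31*k + 4)/(4*k**3 + 11*k**2 - 3*k - 8).
Take A(k)=5, B(k)=1, C(k)=k**3 + 11*k**2/4 - 3*k/4 - 2.
Set up (5)·f(k+1) − (1)·f(k) − (k**3 + 11*k**2/4 - 3*k/4 - 2) = 0.
Bound: deg f ≤ 3.
Coefficient equations give f(k) = (2*k**3 - 2*k**2 - 4*k + 1)/8.
Then R = B(k−1)f/C = (2*k**3 - 2*k**2 - 4*k + 1)/(2*(4*k**3 + 11*k**2 - 3*k - 8)), so s_k = R(k)·t_k = 5**k*(-2*k**3 + 2*k**2 + 4*k - 1).
Check: Δs_k = 5**k*(-8*k**3 - 22*k**2 + 6*k + 16). ✓
Telescope: S(n) = s_(n+1) − s_(2) = 5**(n + 1)*(-2*n**3 - 4*n**2 + 2*n + 3) − (-25) = -10*5**n*n**3 - 20*5**n*n**2 + 10*5**n*n + 15*5**n + 25.

S(n) = -10*5**n*n**3 - 20*5**n*n**2 + 10*5**n*n + 15*5**n + 25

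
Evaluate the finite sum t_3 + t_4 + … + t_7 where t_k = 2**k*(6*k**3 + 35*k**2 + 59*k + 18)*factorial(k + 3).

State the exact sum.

Σ = 2023302597120

r(k) = 2*(6*k**4 + 77*k**3 + 359*k**2 + 706*k + 472)/(6*k**3 + 35*k**2 + 59*k + 18) after simplifying.
Factor: A=2*k + 8; B=1; C=k**3 + 35*k**2/6 + 59*k/6 + 3.
f must satisfy (2*k + 8)·f(k+1) − (1)·f(k) = k**3 + 35*k**2/6 + 59*k/6 + 3.
From deg A=1, deg B=0, deg C=3: d=2.
A polynomial solution: f(k) = (k + 1)*(3*k - 2)/6.
Get s_k = R·t_k = 2**k*(k + 1)*(3*k - 2)*factorial(k + 3) with R(k) = B(k−1)f(k)/C(k) = (k + 1)*(3*k - 2)/(6*k**3 + 35*k**2 + 59*k + 18).
s_(k+1) − s_k = 2**k*(6*k**3 + 35*k**2 + 59*k + 18)*factorial(k + 3) = t_k.
Telescoping: Σ = s_(8) − s_(3) = 2023302758400 − (161280) = 2023302597120.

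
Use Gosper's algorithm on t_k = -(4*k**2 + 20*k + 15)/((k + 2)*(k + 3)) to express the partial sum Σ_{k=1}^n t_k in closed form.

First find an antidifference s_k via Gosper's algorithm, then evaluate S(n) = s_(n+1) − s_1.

S(n) = n*(-4*n - 9)/(n + 3)

Compute t_(k+1)/t_k: get (k + 2)*(20*k + 4*(k + 1)**2 + 35)/((k + 4)*(4*k**2 + 20*k + 15)).
Gosper form: A/B · C(k+1)/C(k) with A=k + 2, B=k + 4, C=k**2 + 5*k + 15/4.
Need (k + 2)·f(k+1) − (k + 3)·f(k) = k**2 + 5*k + 15/4.
d = 2 from the (1,1,2) case.
Coefficient equations give f(k) = k*(8*k + 7)/8.
Get s_k = R·t_k = k*(-8*k - 7)/(2*(k + 2)) with R(k) = B(k−1)f(k)/C(k) = k*(k + 3)*(8*k + 7)/(2*(4*k**2 + 20*k + 15)).
s_(k+1) − s_k = (-4*k**2 - 20*k - 15)/(k**2 + 5*k + 6) = t_k.
Σ_(k=1)^n t_k = s_(n+1) − s_(1) = ((-8*n**2 - 23*n - 15)/(2*(n + 3))) − (-5/2), i.e. n*(-4*n - 9)/(n + 3).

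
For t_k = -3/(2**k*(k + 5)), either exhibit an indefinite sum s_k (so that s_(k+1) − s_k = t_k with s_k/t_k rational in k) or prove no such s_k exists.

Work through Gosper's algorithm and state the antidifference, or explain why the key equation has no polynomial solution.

not Gosper-summable; s_k does not exist

Step 1: r(k) = (k + 5)/(2*(k + 6)).
Normal form (A,B,C) = (k/2 + 5/2, k + 6, 1).
Key eq: (k/2 + 5/2)·f(k+1) = (k + 5)·f(k) + (1).
d = -1 from the (1,1,0) case.
Bound -1 < 0, so the key equation has no polynomial solution.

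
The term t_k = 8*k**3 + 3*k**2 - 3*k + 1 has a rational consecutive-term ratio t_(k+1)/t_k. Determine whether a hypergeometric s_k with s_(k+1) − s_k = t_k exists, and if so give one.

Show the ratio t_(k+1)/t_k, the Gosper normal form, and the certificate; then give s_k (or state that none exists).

Step 1: r(k) = (8*k**3 + 27*k**2 + 27*k + 9)/(8*k**3 + 3*k**2 - 3*k + 1).
Take A(k)=1, B(k)=1, C(k)=k**3 + 3*k**2/8 - 3*k/8 + 1/8.
Solve (1)·f(k+1) − (1)·f(k) = k**3 + 3*k**2/8 - 3*k/8 + 1/8.
deg f ≤ 4 (via 0,0,3).
Coefficient equations give f(k) = k*(2*k**3 - 3*k**2 - k + 3)/8.
R(k) = B(k−1)·f(k)/C(k) = k*(2*k**3 - 3*k**2 - k + 3)/(8*k**3 + 3*k**2 - 3*k + 1); s_k = R·t_k = k*(2*k**3 - 3*k**2 - k + 3).
Δs = 8*k**3 + 3*k**2 - 3*k + 1, as required.

s_k = k*(2*k**3 - 3*k**2 - k + 3)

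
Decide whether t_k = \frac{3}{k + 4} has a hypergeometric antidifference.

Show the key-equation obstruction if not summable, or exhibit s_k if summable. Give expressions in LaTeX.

No. Not Gosper-summable.

t_(k+1)/t_k = (k + 4)/(k + 5).
So A=k + 4 and B=k + 5, with C=1.
Solve (k + 4)·f(k+1) − (k + 4)·f(k) = 1.
Bound: deg f ≤ 0.
Write f(k) = c0. Then LHS − RHS = -1, requiring -1 = 0: contradictory. No certificate.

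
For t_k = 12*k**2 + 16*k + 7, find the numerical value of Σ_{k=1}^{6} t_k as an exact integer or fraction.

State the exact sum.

r(k) = (12*k**2 + 40*k + 35)/(12*k**2 + 16*k + 7) after simplifying.
Factor: A=1; B=1; C=k**2 + 4*k/3 + 7/12.
Set up (1)·f(k+1) − (1)·f(k) − (k**2 + 4*k/3 + 7/12) = 0.
deg f ≤ 3 (via 0,0,2).
A polynomial solution: f(k) = k*(4*k**2 + 2*k + 1)/12.
Then R = B(k−1)f/C = k*(4*k**2 + 2*k + 1)/(12*k**2 + 16*k + 7), so s_k = R(k)·t_k = k*(4*k**2 + 2*k + 1).
s_(k+1) − s_k = 12*k**2 + 16*k + 7 = t_k.
Evaluate s at k=7 and k=1: 1477 and 7; difference 1470.

Σ = 1470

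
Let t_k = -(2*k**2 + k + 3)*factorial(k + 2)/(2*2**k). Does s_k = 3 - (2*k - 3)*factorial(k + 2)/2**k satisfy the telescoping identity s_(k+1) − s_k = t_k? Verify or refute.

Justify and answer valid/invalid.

s_(k+1) = -2**(-k - 1)*(2*k - 1)*factorial(k + 3) + 3
s_(k+1) − s_k = -(2*k**2 + k + 3)*factorial(k + 2)/(2*2**k)
(s_(k+1) − s_k) − t_k = 0

Valid — Δs_k = t_k.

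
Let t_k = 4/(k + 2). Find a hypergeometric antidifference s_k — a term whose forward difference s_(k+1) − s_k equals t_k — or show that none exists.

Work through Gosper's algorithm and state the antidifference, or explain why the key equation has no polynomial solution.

t_(k+1)/t_k = (k + 2)/(k + 3).
So A=k + 2 and B=k + 3, with C=1.
Need (k + 2)·f(k+1) − (k + 2)·f(k) = 1.
From deg A=1, deg B=1, deg C=0: d=0.
Generic f = c0 gives residual -1; -1 = 0 cannot hold, so t_k is not Gosper-summable.

not Gosper-summable; s_k does not exist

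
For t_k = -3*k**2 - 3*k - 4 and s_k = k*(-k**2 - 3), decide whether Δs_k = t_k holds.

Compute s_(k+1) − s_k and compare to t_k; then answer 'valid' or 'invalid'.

Valid: the claim telescopes to t_k.

s_(k+1) = -(k + 1)*((k + 1)**2 + 3)
s_(k+1) − s_k = -3*k**2 - 3*k - 4
(s_(k+1) − s_k) − t_k = 0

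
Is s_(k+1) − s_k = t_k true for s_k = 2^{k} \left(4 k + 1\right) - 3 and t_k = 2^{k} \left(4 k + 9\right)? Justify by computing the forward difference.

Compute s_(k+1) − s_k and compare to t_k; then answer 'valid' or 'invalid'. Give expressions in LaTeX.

valid (s_(k+1) − s_k reduces to t_k)

s_(k+1) = 2**(k + 1)*(4*k + 5) - 3
s_(k+1) − s_k = 2**k*(4*k + 9)
(s_(k+1) − s_k) − t_k = 0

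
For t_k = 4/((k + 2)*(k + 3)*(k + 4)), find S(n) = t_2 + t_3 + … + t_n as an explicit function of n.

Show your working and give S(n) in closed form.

Step 1: r(k) = (k + 2)/(k + 5).
Normal form (A,B,C) = (k + 2, k + 5, 1).
Solve (k + 2)·f(k+1) − (k + 4)·f(k) = 1.
deg f ≤ 2 (via 1,1,0).
Coefficient equations give f(k) = k*(k + 5)/12.
Certificate R = B(k−1)f/C = k*(k + 4)*(k + 5)/12 gives s_k = k*(k + 5)/(3*(k + 2)*(k + 3)).
Δs = 4/(k**3 + 9*k**2 + 26*k + 24), as required.
Σ_(k=2)^n t_k = s_(n+1) − s_(2) = ((n**2 + 7*n + 6)/(3*(n**2 + 7*n + 12))) − (7/30), i.e. (n**2 + 7*n - 8)/(10*(n**2 + 7*n + 12)).

S(n) = (n**2 + 7*n - 8)/(10*(n**2 + 7*n + 12))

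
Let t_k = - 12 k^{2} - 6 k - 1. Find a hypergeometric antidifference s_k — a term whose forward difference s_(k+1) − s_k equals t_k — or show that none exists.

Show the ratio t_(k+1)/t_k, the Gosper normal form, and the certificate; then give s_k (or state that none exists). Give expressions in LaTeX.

Compute t_(k+1)/t_k: get (12*k**2 + 30*k + 19)/(12*k**2 + 6*k + 1).
Normal form (A,B,C) = (1, 1, k**2 + k/2 + 1/12).
f must satisfy (1)·f(k+1) − (1)·f(k) = k**2 + k/2 + 1/12.
Degrees (0,0,2) ⇒ d ≤ 3.
Coefficient equations give f(k) = k**2*(4*k - 3)/12.
Then R = B(k−1)f/C = k**2*(4*k - 3)/(12*k**2 + 6*k + 1), so s_k = R(k)·t_k = k**2*(3 - 4*k).
Check: Δs_k = -12*k**2 - 6*k - 1. ✓

s_k = k^{2} \left(3 - 4 k\right)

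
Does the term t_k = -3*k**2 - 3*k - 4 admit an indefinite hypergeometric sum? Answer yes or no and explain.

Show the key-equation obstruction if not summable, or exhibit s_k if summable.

Yes. s_k = k*(-k**2 - 3).

Ratio r(k) = (3*k**2 + 9*k + 10)/(3*k**2 + 3*k + 4).
Gosper form: A/B · C(k+1)/C(k) with A=1, B=1, C=k**2 + k + 4/3.
Solve (1)·f(k+1) − (1)·f(k) = k**2 + k + 4/3.
deg f ≤ 3 (via 0,0,2).
Solve for f: f(k) = k*(k**2 + 3)/3 (degree 3 ≤ 3).
So s_k = (B(k−1)f/C)·t_k = (k*(k**2 + 3)/(3*k**2 + 3*k + 4))·t_k = k*(-k**2 - 3).
Δs = -3*k**2 - 3*k - 4, as required.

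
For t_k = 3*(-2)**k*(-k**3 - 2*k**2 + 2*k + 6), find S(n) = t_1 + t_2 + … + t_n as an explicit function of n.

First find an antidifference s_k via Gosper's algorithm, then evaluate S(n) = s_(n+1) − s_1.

Step 1: r(k) = 2*(-k**3 - 5*k**2 - 5*k + 5)/(k**3 + 2*k**2 - 2*k - 6).
Gosper form: A/B · C(k+1)/C(k) with A=-2, B=1, C=k**3 + 2*k**2 - 2*k - 6.
Solve (-2)·f(k+1) − (1)·f(k) = k**3 + 2*k**2 - 2*k - 6.
Degrees (0,0,3) ⇒ d ≤ 3.
Match coefficients ⇒ f(k) = -(k**3 - 4*k - 4)/3.
Get s_k = R·t_k = (-2)**k*(k**3 - 4*k - 4) with R(k) = B(k−1)f(k)/C(k) = -(k**3 - 4*k - 4)/(3*(k**3 + 2*k**2 - 2*k - 6)).
Verify: (-2)**k*(-k**3 + 12*k - 2*(k + 1)**3 + 20) matches t_k.
Σ_(k=1)^n t_k = s_(n+1) − s_(1) = ((-2)**(n + 1)*(n**3 + 3*n**2 - n - 7)) − (14), i.e. -2*(-2)**n*n**3 - 6*(-2)**n*n**2 + 2*(-2)**n*n + 14*(-2)**n - 14.

S(n) = -2*(-2)**n*n**3 - 6*(-2)**n*n**2 + 2*(-2)**n*n + 14*(-2)**n - 14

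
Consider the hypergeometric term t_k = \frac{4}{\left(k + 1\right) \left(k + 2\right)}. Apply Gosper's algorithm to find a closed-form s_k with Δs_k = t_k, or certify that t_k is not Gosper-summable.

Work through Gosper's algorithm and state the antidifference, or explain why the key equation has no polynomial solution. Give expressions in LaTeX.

s_k = \frac{4 k}{k + 1}

t_(k+1)/t_k = (k + 1)/(k + 3).
Factor: A=k + 1; B=k + 3; C=1.
Solve (k + 1)·f(k+1) − (k + 2)·f(k) = 1.
From deg A=1, deg B=1, deg C=0: d=1.
Match coefficients ⇒ f(k) = k.
Certificate R = B(k−1)f/C = k*(k + 2) gives s_k = 4*k/(k + 1).
s_(k+1) − s_k = 4/(k**2 + 3*k + 2) = t_k.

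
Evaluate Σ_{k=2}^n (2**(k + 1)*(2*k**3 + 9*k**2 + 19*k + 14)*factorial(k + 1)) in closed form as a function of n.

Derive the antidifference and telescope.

Ratio r(k) = 2*(2*k**4 + 19*k**3 + 73*k**2 + 130*k + 88)/(2*k**3 + 9*k**2 + 19*k + 14).
Take A(k)=2*k + 4, B(k)=1, C(k)=k**3 + 9*k**2/2 + 19*k/2 + 7.
Need (2*k + 4)·f(k+1) − (1)·f(k) = k**3 + 9*k**2/2 + 19*k/2 + 7.
Degrees (1,0,3) ⇒ d ≤ 2.
Solve for f: f(k) = (k**2 + k + 2)/2 (degree 2 ≤ 2).
R(k) = B(k−1)·f(k)/C(k) = (k**2 + k + 2)/(2*k**3 + 9*k**2 + 19*k + 14); s_k = R·t_k = 2**(k + 1)*(k**2 + k + 2)*factorial(k + 1).
Check: Δs_k = 2**(k + 1)*(2*k**3 + 9*k**2 + 19*k + 14)*factorial(k + 1). ✓
Telescope: S(n) = s_(n+1) − s_(2) = 2**(n + 2)*(n**2 + 3*n + 4)*factorial(n + 2) − (384) = 4*2**n*n**4*factorial(n) + 24*2**n*n**3*factorial(n) + 60*2**n*n**2*factorial(n) + 72*2**n*n*factorial(n) + 32*2**n*factorial(n) - 384.

S(n) = 4*2**n*n**4*factorial(n) + 24*2**n*n**3*factorial(n) + 60*2**n*n**2*factorial(n) + 72*2**n*n*factorial(n) + 32*2**n*factorial(n) - 384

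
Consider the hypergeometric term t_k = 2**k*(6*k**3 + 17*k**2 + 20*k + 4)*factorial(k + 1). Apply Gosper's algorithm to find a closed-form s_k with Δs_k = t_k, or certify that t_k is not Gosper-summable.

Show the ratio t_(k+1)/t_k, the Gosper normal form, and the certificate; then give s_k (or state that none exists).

s_k = 2**k*k*(3*k - 2)*factorial(k + 1)

Ratio r(k) = 2*(6*k**4 + 47*k**3 + 142*k**2 + 191*k + 94)/(6*k**3 + 17*k**2 + 20*k + 4).
Take A(k)=2*k + 4, B(k)=1, C(k)=k**3 + 17*k**2/6 + 10*k/3 + 2/3.
Solve (2*k + 4)·f(k+1) − (1)·f(k) = k**3 + 17*k**2/6 + 10*k/3 + 2/3.
Degrees (1,0,3) ⇒ d ≤ 2.
A polynomial solution: f(k) = k*(3*k - 2)/6.
R(k) = B(k−1)·f(k)/C(k) = k*(3*k - 2)/(6*k**3 + 17*k**2 + 20*k + 4); s_k = R·t_k = 2**k*k*(3*k - 2)*factorial(k + 1).
Check: Δs_k = 2**k*(6*k**3 + 17*k**2 + 20*k + 4)*factorial(k + 1). ✓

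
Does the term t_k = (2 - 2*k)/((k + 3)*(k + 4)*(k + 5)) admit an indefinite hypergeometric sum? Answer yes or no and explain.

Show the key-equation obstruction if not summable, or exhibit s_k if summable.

Yes. s_k = -k*(k - 5)/(6*(k + 3)*(k + 4)).

Compute t_(k+1)/t_k: get k*(k + 3)/((k - 1)*(k + 6)).
A = k + 3, B = k + 6, C = k - 1.
Set up (k + 3)·f(k+1) − (k + 5)·f(k) − (k - 1) = 0.
From deg A=1, deg B=1, deg C=1: d=2.
Coefficient equations give f(k) = k*(k - 5)/12.
R(k) = B(k−1)·f(k)/C(k) = k*(k - 5)*(k + 5)/(12*(k - 1)); s_k = R·t_k = -k*(k - 5)/(6*(k + 3)*(k + 4)).
Check: Δs_k = 2*(1 - k)/(k**3 + 12*k**2 + 47*k + 60). ✓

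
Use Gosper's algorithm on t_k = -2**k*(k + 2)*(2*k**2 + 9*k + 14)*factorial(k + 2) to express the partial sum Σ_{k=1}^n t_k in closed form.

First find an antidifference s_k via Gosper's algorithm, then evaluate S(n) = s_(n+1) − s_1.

Ratio r(k) = (k + 3)**2*(18*k + 4*(k + 1)**2 + 46)/((k + 2)*(2*k**2 + 9*k + 14)).
Take A(k)=2*k + 6, B(k)=1, C(k)=k**3 + 13*k**2/2 + 16*k + 14.
Solve (2*k + 6)·f(k+1) − (1)·f(k) = k**3 + 13*k**2/2 + 16*k + 14.
d = 2 from the (1,0,3) case.
Coefficient equations give f(k) = (k**2 + 2*k + 2)/2.
So s_k = (B(k−1)f/C)·t_k = ((k**2 + 2*k + 2)/((k + 2)*(2*k**2 + 9*k + 14)))·t_k = -2**k*(k**2 + 2*k + 2)*factorial(k + 2).
Check: Δs_k = -2**k*(k + 2)*(2*k**2 + 9*k + 14)*factorial(k + 2). ✓
s_(n+1) = -2**(n + 1)*(n**2 + 4*n + 5)*factorial(n + 3) and s_(1) = -60, so S(n) = -2*2**n*n**2*factorial(n + 3) - 8*2**n*n*factorial(n + 3) - 10*2**n*factorial(n + 3) + 60.

S(n) = -2*2**n*n**2*factorial(n + 3) - 8*2**n*n*factorial(n + 3) - 10*2**n*factorial(n + 3) + 60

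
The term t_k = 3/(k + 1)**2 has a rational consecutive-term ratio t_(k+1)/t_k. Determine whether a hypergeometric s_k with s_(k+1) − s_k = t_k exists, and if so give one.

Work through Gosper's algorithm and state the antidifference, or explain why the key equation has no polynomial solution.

t_(k+1)/t_k = (k + 1)**2/(k + 2)**2.
Take A(k)=k**2 + 2*k + 1, B(k)=k**2 + 4*k + 4, C(k)=1.
Solve (k**2 + 2*k + 1)·f(k+1) − (k**2 + 2*k + 1)·f(k) = 1.
Bound: deg f ≤ 0.
f = c0 ⇒ A·f(k+1) − B(k−1)·f(k) − C = -1. The system {-1 = 0} is inconsistent; no antidifference.

no hypergeometric antidifference exists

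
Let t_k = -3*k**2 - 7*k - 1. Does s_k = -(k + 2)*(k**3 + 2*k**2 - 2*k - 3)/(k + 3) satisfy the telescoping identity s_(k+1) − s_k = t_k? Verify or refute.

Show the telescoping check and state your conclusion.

s_(k+1) = (-k**4 - 8*k**3 - 20*k**2 - 13*k + 6)/(k + 4)
s_(k+1) − s_k = (-3*k**4 - 26*k**3 - 72*k**2 - 67*k - 6)/(k**2 + 7*k + 12)
(s_(k+1) − s_k) − t_k = 2*(k**3 + 7*k**2 + 12*k + 3)/(k**2 + 7*k + 12)

Invalid: residual 2*(k**3 + 7*k**2 + 12*k + 3)/(k**2 + 7*k + 12) ≠ 0.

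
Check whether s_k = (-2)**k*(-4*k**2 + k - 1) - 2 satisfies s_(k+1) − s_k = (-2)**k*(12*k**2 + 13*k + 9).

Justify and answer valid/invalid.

s_(k+1) = -2*(-2)**k*(k - 4*(k + 1)**2) - 2
s_(k+1) − s_k = (-2)**k*(12*k**2 + 13*k + 9)
(s_(k+1) − s_k) − t_k = 0

Valid: the claim telescopes to t_k.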